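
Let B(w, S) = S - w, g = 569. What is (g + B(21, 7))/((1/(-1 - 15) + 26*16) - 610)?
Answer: -592/207 ≈ -2.8599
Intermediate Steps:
(g + B(21, 7))/((1/(-1 - 15) + 26*16) - 610) = (569 + (7 - 1*21))/((1/(-1 - 15) + 26*16) - 610) = (569 + (7 - 21))/((1/(-16) + 416) - 610) = (569 - 14)/((-1/16 + 416) - 610) = 555/(6655/16 - 610) = 555/(-3105/16) = 555*(-16/3105) = -592/207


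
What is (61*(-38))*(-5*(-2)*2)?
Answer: -46360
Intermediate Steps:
(61*(-38))*(-5*(-2)*2) = -23180*2 = -2318*20 = -46360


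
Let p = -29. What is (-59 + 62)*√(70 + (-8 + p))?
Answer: 3*√33 ≈ 17.234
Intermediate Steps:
(-59 + 62)*√(70 + (-8 + p)) = (-59 + 62)*√(70 + (-8 - 29)) = 3*√(70 - 37) = 3*√33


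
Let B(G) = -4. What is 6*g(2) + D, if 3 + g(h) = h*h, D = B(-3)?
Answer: 2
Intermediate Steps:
D = -4
g(h) = -3 + h**2 (g(h) = -3 + h*h = -3 + h**2)
6*g(2) + D = 6*(-3 + 2**2) - 4 = 6*(-3 + 4) - 4 = 6*1 - 4 = 6 - 4 = 2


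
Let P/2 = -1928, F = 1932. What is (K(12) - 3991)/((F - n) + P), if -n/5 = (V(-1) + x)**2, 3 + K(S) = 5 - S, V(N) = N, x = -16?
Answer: 4001/479 ≈ 8.3528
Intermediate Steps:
P = -3856 (P = 2*(-1928) = -3856)
K(S) = 2 - S (K(S) = -3 + (5 - S) = 2 - S)
n = -1445 (n = -5*(-1 - 16)**2 = -5*(-17)**2 = -5*289 = -1445)
(K(12) - 3991)/((F - n) + P) = ((2 - 1*12) - 3991)/((1932 - 1*(-1445)) - 3856) = ((2 - 12) - 3991)/((1932 + 1445) - 3856) = (-10 - 3991)/(3377 - 3856) = -4001/(-479) = -4001*(-1/479) = 4001/479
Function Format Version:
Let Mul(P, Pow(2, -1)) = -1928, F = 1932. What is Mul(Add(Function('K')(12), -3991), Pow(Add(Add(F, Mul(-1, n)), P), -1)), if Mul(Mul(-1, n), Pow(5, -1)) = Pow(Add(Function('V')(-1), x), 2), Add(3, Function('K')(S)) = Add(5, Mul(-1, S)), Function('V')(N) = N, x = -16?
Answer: Rational(4001, 479) ≈ 8.3528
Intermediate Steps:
P = -3856 (P = Mul(2, -1928) = -3856)
Function('K')(S) = Add(2, Mul(-1, S)) (Function('K')(S) = Add(-3, Add(5, Mul(-1, S))) = Add(2, Mul(-1, S)))
n = -1445 (n = Mul(-5, Pow(Add(-1, -16), 2)) = Mul(-5, Pow(-17, 2)) = Mul(-5, 289) = -1445)
Mul(Add(Function('K')(12), -3991), Pow(Add(Add(F, Mul(-1, n)), P), -1)) = Mul(Add(Add(2, Mul(-1, 12)), -3991), Pow(Add(Add(1932, Mul(-1, -1445)), -3856), -1)) = Mul(Add(Add(2, -12), -3991), Pow(Add(Add(1932, 1445), -3856), -1)) = Mul(Add(-10, -3991), Pow(Add(3377, -3856), -1)) = Mul(-4001, Pow(-479, -1)) = Mul(-4001, Rational(-1, 479)) = Rational(4001, 479)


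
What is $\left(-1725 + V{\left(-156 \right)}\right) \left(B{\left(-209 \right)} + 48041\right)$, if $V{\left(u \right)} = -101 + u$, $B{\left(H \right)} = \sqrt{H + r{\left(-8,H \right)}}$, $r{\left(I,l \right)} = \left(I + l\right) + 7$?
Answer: $-95217262 - 1982 i \sqrt{419} \approx -9.5217 \cdot 10^{7} - 40571.0 i$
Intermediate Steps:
$r{\left(I,l \right)} = 7 + I + l$
$B{\left(H \right)} = \sqrt{-1 + 2 H}$ ($B{\left(H \right)} = \sqrt{H + \left(7 - 8 + H\right)} = \sqrt{H + \left(-1 + H\right)} = \sqrt{-1 + 2 H}$)
$\left(-1725 + V{\left(-156 \right)}\right) \left(B{\left(-209 \right)} + 48041\right) = \left(-1725 - 257\right) \left(\sqrt{-1 + 2 \left(-209\right)} + 48041\right) = \left(-1725 - 257\right) \left(\sqrt{-1 - 418} + 48041\right) = - 1982 \left(\sqrt{-419} + 48041\right) = - 1982 \left(i \sqrt{419} + 48041\right) = - 1982 \left(48041 + i \sqrt{419}\right) = -95217262 - 1982 i \sqrt{419}$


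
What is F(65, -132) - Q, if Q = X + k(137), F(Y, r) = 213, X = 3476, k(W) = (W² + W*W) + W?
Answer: -40938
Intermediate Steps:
k(W) = W + 2*W² (k(W) = (W² + W²) + W = 2*W² + W = W + 2*W²)
Q = 41151 (Q = 3476 + 137*(1 + 2*137) = 3476 + 137*(1 + 274) = 3476 + 137*275 = 3476 + 37675 = 41151)
F(65, -132) - Q = 213 - 1*41151 = 213 - 41151 = -40938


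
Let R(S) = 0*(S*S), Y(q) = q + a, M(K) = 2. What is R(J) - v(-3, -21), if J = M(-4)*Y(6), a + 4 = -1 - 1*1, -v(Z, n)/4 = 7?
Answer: 28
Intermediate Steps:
v(Z, n) = -28 (v(Z, n) = -4*7 = -28)
a = -6 (a = -4 + (-1 - 1*1) = -4 + (-1 - 1) = -4 - 2 = -6)
Y(q) = -6 + q (Y(q) = q - 6 = -6 + q)
J = 0 (J = 2*(-6 + 6) = 2*0 = 0)
R(S) = 0 (R(S) = 0*S² = 0)
R(J) - v(-3, -21) = 0 - 1*(-28) = 0 + 28 = 28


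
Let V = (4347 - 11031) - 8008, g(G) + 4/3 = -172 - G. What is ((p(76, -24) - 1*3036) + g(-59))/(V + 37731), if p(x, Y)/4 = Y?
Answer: -9739/69117 ≈ -0.14091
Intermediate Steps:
g(G) = -520/3 - G (g(G) = -4/3 + (-172 - G) = -520/3 - G)
p(x, Y) = 4*Y
V = -14692 (V = -6684 - 8008 = -14692)
((p(76, -24) - 1*3036) + g(-59))/(V + 37731) = ((4*(-24) - 1*3036) + (-520/3 - 1*(-59)))/(-14692 + 37731) = ((-96 - 3036) + (-520/3 + 59))/23039 = (-3132 - 343/3)*(1/23039) = -9739/3*1/23039 = -9739/69117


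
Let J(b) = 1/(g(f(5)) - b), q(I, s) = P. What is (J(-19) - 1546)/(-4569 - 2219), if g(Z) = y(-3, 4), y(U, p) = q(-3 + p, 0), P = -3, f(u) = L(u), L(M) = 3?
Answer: 24735/108608 ≈ 0.22775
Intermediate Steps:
f(u) = 3
q(I, s) = -3
y(U, p) = -3
g(Z) = -3
J(b) = 1/(-3 - b)
(J(-19) - 1546)/(-4569 - 2219) = (-1/(3 - 19) - 1546)/(-4569 - 2219) = (-1/(-16) - 1546)/(-6788) = (-1*(-1/16) - 1546)*(-1/6788) = (1/16 - 1546)*(-1/6788) = -24735/16*(-1/6788) = 24735/108608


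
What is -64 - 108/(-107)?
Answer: -6740/107 ≈ -62.991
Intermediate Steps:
-64 - 108/(-107) = -64 - 108*(-1/107) = -64 + 108/107 = -6740/107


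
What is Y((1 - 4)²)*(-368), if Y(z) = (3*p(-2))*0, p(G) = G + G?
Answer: 0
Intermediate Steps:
p(G) = 2*G
Y(z) = 0 (Y(z) = (3*(2*(-2)))*0 = (3*(-4))*0 = -12*0 = 0)
Y((1 - 4)²)*(-368) = 0*(-368) = 0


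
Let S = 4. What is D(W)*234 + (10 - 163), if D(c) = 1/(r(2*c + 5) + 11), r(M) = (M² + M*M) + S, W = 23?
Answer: -265989/1739 ≈ -152.96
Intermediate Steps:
r(M) = 4 + 2*M² (r(M) = (M² + M*M) + 4 = (M² + M²) + 4 = 2*M² + 4 = 4 + 2*M²)
D(c) = 1/(15 + 2*(5 + 2*c)²) (D(c) = 1/((4 + 2*(2*c + 5)²) + 11) = 1/((4 + 2*(5 + 2*c)²) + 11) = 1/(15 + 2*(5 + 2*c)²))
D(W)*234 + (10 - 163) = 234/(15 + 2*(5 + 2*23)²) + (10 - 163) = 234/(15 + 2*(5 + 46)²) - 153 = 234/(15 + 2*51²) - 153 = 234/(15 + 2*2601) - 153 = 234/(15 + 5202) - 153 = 234/5217 - 153 = (1/5217)*234 - 153 = 78/1739 - 153 = -265989/1739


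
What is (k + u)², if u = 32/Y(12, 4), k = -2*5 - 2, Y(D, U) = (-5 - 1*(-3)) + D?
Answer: 1936/25 ≈ 77.440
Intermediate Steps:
Y(D, U) = -2 + D (Y(D, U) = (-5 + 3) + D = -2 + D)
k = -12 (k = -10 - 2 = -12)
u = 16/5 (u = 32/(-2 + 12) = 32/10 = 32*(⅒) = 16/5 ≈ 3.2000)
(k + u)² = (-12 + 16/5)² = (-44/5)² = 1936/25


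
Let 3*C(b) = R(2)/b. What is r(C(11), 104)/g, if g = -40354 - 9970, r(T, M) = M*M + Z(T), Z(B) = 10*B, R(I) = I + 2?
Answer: -89242/415173 ≈ -0.21495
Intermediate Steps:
R(I) = 2 + I
C(b) = 4/(3*b) (C(b) = ((2 + 2)/b)/3 = (4/b)/3 = 4/(3*b))
r(T, M) = M² + 10*T (r(T, M) = M*M + 10*T = M² + 10*T)
g = -50324
r(C(11), 104)/g = (104² + 10*((4/3)/11))/(-50324) = (10816 + 10*((4/3)*(1/11)))*(-1/50324) = (10816 + 10*(4/33))*(-1/50324) = (10816 + 40/33)*(-1/50324) = (356968/33)*(-1/50324) = -89242/415173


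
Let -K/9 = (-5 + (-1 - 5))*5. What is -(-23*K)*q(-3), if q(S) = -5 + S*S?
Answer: 45540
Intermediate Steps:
q(S) = -5 + S²
K = 495 (K = -9*(-5 + (-1 - 5))*5 = -9*(-5 - 6)*5 = -(-99)*5 = -9*(-55) = 495)
-(-23*K)*q(-3) = -(-23*495)*(-5 + (-3)²) = -(-11385)*(-5 + 9) = -(-11385)*4 = -1*(-45540) = 45540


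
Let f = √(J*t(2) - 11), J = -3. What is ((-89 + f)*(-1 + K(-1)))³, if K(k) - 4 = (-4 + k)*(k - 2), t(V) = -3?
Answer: -4108264920 + 138574152*I*√2 ≈ -4.1083e+9 + 1.9597e+8*I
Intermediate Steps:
K(k) = 4 + (-4 + k)*(-2 + k) (K(k) = 4 + (-4 + k)*(k - 2) = 4 + (-4 + k)*(-2 + k))
f = I*√2 (f = √(-3*(-3) - 11) = √(9 - 11) = √(-2) = I*√2 ≈ 1.4142*I)
((-89 + f)*(-1 + K(-1)))³ = ((-89 + I*√2)*(-1 + (12 + (-1)² - 6*(-1))))³ = ((-89 + I*√2)*(-1 + (12 + 1 + 6)))³ = ((-89 + I*√2)*(-1 + 19))³ = ((-89 + I*√2)*18)³ = (-1602 + 18*I*√2)³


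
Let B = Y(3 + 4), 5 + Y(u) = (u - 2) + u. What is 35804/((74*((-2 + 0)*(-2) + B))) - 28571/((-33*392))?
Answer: 2009989/43512 ≈ 46.194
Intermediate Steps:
Y(u) = -7 + 2*u (Y(u) = -5 + ((u - 2) + u) = -5 + ((-2 + u) + u) = -5 + (-2 + 2*u) = -7 + 2*u)
B = 7 (B = -7 + 2*(3 + 4) = -7 + 2*7 = -7 + 14 = 7)
35804/((74*((-2 + 0)*(-2) + B))) - 28571/((-33*392)) = 35804/((74*((-2 + 0)*(-2) + 7))) - 28571/((-33*392)) = 35804/((74*(-2*(-2) + 7))) - 28571/(-12936) = 35804/((74*(4 + 7))) - 28571*(-1/12936) = 35804/((74*11)) + 28571/12936 = 35804/814 + 28571/12936 = 35804*(1/814) + 28571/12936 = 17902/407 + 28571/12936 = 2009989/43512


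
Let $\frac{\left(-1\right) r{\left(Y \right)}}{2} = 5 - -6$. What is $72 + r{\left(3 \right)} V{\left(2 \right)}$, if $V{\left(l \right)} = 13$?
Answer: $-214$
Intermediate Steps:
$r{\left(Y \right)} = -22$ ($r{\left(Y \right)} = - 2 \left(5 - -6\right) = - 2 \left(5 + 6\right) = \left(-2\right) 11 = -22$)
$72 + r{\left(3 \right)} V{\left(2 \right)} = 72 - 286 = -214$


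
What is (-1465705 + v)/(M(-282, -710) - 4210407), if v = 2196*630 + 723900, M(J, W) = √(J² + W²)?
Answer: -108068516469/709101060881 - 51334*√145906/709101060881 ≈ -0.15243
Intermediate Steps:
v = 2107380 (v = 1383480 + 723900 = 2107380)
(-1465705 + v)/(M(-282, -710) - 4210407) = (-1465705 + 2107380)/(√((-282)² + (-710)²) - 4210407) = 641675/(√(79524 + 504100) - 4210407) = 641675/(√583624 - 4210407) = 641675/(2*√145906 - 4210407) = 641675/(-4210407 + 2*√145906)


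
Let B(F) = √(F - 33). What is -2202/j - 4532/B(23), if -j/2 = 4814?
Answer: 1101/4814 + 2266*I*√10/5 ≈ 0.22871 + 1433.1*I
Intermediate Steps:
B(F) = √(-33 + F)
j = -9628 (j = -2*4814 = -9628)
-2202/j - 4532/B(23) = -2202/(-9628) - 4532/√(-33 + 23) = -2202*(-1/9628) - 4532*(-I*√10/10) = 1101/4814 - 4532*(-I*√10/10) = 1101/4814 - (-2266)*I*√10/5 = 1101/4814 + 2266*I*√10/5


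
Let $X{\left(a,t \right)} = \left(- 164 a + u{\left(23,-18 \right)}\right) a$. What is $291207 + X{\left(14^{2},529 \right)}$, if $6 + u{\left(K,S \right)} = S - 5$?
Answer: $-6014701$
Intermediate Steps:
$u{\left(K,S \right)} = -11 + S$ ($u{\left(K,S \right)} = -6 + \left(S - 5\right) = -6 + \left(-5 + S\right) = -11 + S$)
$X{\left(a,t \right)} = a \left(-29 - 164 a\right)$ ($X{\left(a,t \right)} = \left(- 164 a - 29\right) a = \left(-29 - 164 a\right) a = a \left(-29 - 164 a\right)$)
$291207 + X{\left(14^{2},529 \right)} = 291207 - 14^{2} \left(29 + 164 \cdot 14^{2}\right) = 291207 - 196 \left(29 + 164 \cdot 196\right) = 291207 - 196 \left(29 + 32144\right) = 291207 - 196 \cdot 32173 = 291207 - 6305908 = -6014701$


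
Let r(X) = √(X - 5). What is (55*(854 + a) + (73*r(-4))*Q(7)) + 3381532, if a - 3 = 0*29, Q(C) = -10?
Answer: 3428667 - 2190*I ≈ 3.4287e+6 - 2190.0*I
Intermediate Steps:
a = 3 (a = 3 + 0*29 = 3 + 0 = 3)
r(X) = √(-5 + X)
(55*(854 + a) + (73*r(-4))*Q(7)) + 3381532 = (55*(854 + 3) + (73*√(-5 - 4))*(-10)) + 3381532 = (55*857 + (73*√(-9))*(-10)) + 3381532 = (47135 + (73*(3*I))*(-10)) + 3381532 = (47135 + (219*I)*(-10)) + 3381532 = (47135 - 2190*I) + 3381532 = 3428667 - 2190*I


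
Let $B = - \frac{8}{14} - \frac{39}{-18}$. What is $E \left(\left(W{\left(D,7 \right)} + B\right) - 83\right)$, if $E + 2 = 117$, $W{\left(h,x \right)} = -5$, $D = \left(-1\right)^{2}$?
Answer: $- \frac{417335}{42} \approx -9936.5$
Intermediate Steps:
$D = 1$
$E = 115$ ($E = -2 + 117 = 115$)
$B = \frac{67}{42}$ ($B = \left(-8\right) \frac{1}{14} - - \frac{13}{6} = - \frac{4}{7} + \frac{13}{6} = \frac{67}{42} \approx 1.5952$)
$E \left(\left(W{\left(D,7 \right)} + B\right) - 83\right) = 115 \left(\left(-5 + \frac{67}{42}\right) - 83\right) = 115 \left(- \frac{143}{42} - 83\right) = 115 \left(- \frac{3629}{42}\right) = - \frac{417335}{42}$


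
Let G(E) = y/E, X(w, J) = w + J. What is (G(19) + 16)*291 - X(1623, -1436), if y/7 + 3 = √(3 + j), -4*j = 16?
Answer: 78800/19 + 2037*I/19 ≈ 4147.4 + 107.21*I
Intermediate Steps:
j = -4 (j = -¼*16 = -4)
y = -21 + 7*I (y = -21 + 7*√(3 - 4) = -21 + 7*√(-1) = -21 + 7*I ≈ -21.0 + 7.0*I)
X(w, J) = J + w
G(E) = (-21 + 7*I)/E
(G(19) + 16)*291 - X(1623, -1436) = (7*(-3 + I)/19 + 16)*291 - (-1436 + 1623) = (7*(1/19)*(-3 + I) + 16)*291 - 1*187 = ((-21/19 + 7*I/19) + 16)*291 - 187 = (283/19 + 7*I/19)*291 - 187 = (82353/19 + 2037*I/19) - 187 = 78800/19 + 2037*I/19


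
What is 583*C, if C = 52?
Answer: 30316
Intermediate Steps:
583*C = 583*52 = 30316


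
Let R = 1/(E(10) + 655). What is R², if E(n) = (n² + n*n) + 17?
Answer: 1/760384 ≈ 1.3151e-6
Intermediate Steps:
E(n) = 17 + 2*n² (E(n) = (n² + n²) + 17 = 2*n² + 17 = 17 + 2*n²)
R = 1/872 (R = 1/((17 + 2*10²) + 655) = 1/((17 + 2*100) + 655) = 1/((17 + 200) + 655) = 1/(217 + 655) = 1/872 ≈ 0.0011468)
R² = (1/872)² = 1/760384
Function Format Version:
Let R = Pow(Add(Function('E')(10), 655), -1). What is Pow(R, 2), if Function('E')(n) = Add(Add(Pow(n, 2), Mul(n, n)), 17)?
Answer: Rational(1, 760384) ≈ 1.3151e-6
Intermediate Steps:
Function('E')(n) = Add(17, Mul(2, Pow(n, 2))) (Function('E')(n) = Add(Add(Pow(n, 2), Pow(n, 2)), 17) = Add(Mul(2, Pow(n, 2)), 17) = Add(17, Mul(2, Pow(n, 2))))
R = Rational(1, 872) (R = Pow(Add(Add(17, Mul(2, Pow(10, 2))), 655), -1) = Pow(Add(Add(17, Mul(2, 100)), 655), -1) = Pow(Add(Add(17, 200), 655), -1) = Pow(Add(217, 655), -1) = Pow(872, -1) = Rational(1, 872) ≈ 0.0011468)
Pow(R, 2) = Pow(Rational(1, 872), 2) = Rational(1, 760384)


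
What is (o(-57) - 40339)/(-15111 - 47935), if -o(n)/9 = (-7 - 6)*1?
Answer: 20111/31523 ≈ 0.63798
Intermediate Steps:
o(n) = 117 (o(n) = -9*(-7 - 6) = -(-117) = -9*(-13) = 117)
(o(-57) - 40339)/(-15111 - 47935) = (117 - 40339)/(-15111 - 47935) = -40222/(-63046) = -40222*(-1/63046) = 20111/31523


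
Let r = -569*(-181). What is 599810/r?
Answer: 599810/102989 ≈ 5.8240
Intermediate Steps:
r = 102989
599810/r = 599810/102989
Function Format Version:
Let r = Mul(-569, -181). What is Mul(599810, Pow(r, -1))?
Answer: Rational(599810, 102989) ≈ 5.8240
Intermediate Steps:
r = 102989
Mul(599810, Pow(r, -1)) = Mul(599810, Pow(102989, -1)) = Mul(599810, Rational(1, 102989)) = Rational(599810, 102989)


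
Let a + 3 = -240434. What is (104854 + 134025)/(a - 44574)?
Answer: -238879/285011 ≈ -0.83814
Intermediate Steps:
a = -240437 (a = -3 - 240434 = -240437)
(104854 + 134025)/(a - 44574) = (104854 + 134025)/(-240437 - 44574) = 238879/(-285011) = 238879*(-1/285011) = -238879/285011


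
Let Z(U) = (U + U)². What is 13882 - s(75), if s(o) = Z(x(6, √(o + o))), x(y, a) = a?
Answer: 13282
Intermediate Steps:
Z(U) = 4*U² (Z(U) = (2*U)² = 4*U²)
s(o) = 8*o (s(o) = 4*(√(o + o))² = 4*(√(2*o))² = 4*(√2*√o)² = 4*(2*o) = 8*o)
13882 - s(75) = 13882 - 8*75 = 13882 - 1*600 = 13882 - 600 = 13282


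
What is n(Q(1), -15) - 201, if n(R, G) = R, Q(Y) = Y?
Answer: -200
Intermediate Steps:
n(Q(1), -15) - 201 = 1 - 201 = -200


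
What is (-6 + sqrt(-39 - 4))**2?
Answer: (6 - I*sqrt(43))**2 ≈ -7.0 - 78.689*I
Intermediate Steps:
(-6 + sqrt(-39 - 4))**2 = (-6 + sqrt(-43))**2 = (-6 + I*sqrt(43))**2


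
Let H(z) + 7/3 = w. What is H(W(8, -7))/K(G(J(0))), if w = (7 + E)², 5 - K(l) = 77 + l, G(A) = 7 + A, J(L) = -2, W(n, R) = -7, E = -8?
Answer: 4/231 ≈ 0.017316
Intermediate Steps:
K(l) = -72 - l (K(l) = 5 - (77 + l) = 5 + (-77 - l) = -72 - l)
w = 1 (w = (7 - 8)² = (-1)² = 1)
H(z) = -4/3 (H(z) = -7/3 + 1 = -4/3)
H(W(8, -7))/K(G(J(0))) = -4/(3*(-72 - (7 - 2))) = -4/(3*(-72 - 1*5)) = -4/(3*(-72 - 5)) = -4/3/(-77) = -4/3*(-1/77) = 4/231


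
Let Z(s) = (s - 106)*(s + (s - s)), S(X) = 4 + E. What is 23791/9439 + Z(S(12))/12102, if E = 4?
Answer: 140259253/57115389 ≈ 2.4557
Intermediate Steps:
S(X) = 8 (S(X) = 4 + 4 = 8)
Z(s) = s*(-106 + s) (Z(s) = (-106 + s)*(s + 0) = (-106 + s)*s = s*(-106 + s))
23791/9439 + Z(S(12))/12102 = 23791/9439 + (8*(-106 + 8))/12102 = 23791*(1/9439) + (8*(-98))*(1/12102) = 23791/9439 - 784*1/12102 = 23791/9439 - 392/6051 = 140259253/57115389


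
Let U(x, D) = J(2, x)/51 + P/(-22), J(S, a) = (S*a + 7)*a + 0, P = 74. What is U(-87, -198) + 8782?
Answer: 1694878/187 ≈ 9063.5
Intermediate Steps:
J(S, a) = a*(7 + S*a) (J(S, a) = (7 + S*a)*a + 0 = a*(7 + S*a) + 0 = a*(7 + S*a))
U(x, D) = -37/11 + x*(7 + 2*x)/51 (U(x, D) = (x*(7 + 2*x))/51 + 74/(-22) = (x*(7 + 2*x))*(1/51) + 74*(-1/22) = x*(7 + 2*x)/51 - 37/11 = -37/11 + x*(7 + 2*x)/51)
U(-87, -198) + 8782 = (-37/11 + (1/51)*(-87)*(7 + 2*(-87))) + 8782 = (-37/11 + (1/51)*(-87)*(7 - 174)) + 8782 = (-37/11 + (1/51)*(-87)*(-167)) + 8782 = (-37/11 + 4843/17) + 8782 = 52644/187 + 8782 = 1694878/187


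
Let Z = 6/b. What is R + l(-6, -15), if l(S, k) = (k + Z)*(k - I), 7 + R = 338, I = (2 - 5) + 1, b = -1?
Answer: 604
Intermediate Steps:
I = -2 (I = -3 + 1 = -2)
Z = -6 (Z = 6/(-1) = 6*(-1) = -6)
R = 331 (R = -7 + 338 = 331)
l(S, k) = (-6 + k)*(2 + k) (l(S, k) = (k - 6)*(k - 1*(-2)) = (-6 + k)*(k + 2) = (-6 + k)*(2 + k))
R + l(-6, -15) = 331 + (-12 + (-15)² - 4*(-15)) = 331 + (-12 + 225 + 60) = 331 + 273 = 604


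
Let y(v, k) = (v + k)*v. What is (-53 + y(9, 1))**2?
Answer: 1369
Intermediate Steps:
y(v, k) = v*(k + v) (y(v, k) = (k + v)*v = v*(k + v))
(-53 + y(9, 1))**2 = (-53 + 9*(1 + 9))**2 = (-53 + 9*10)**2 = (-53 + 90)**2 = 37**2 = 1369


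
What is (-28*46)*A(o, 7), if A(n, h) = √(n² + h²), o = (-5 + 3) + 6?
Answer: -1288*√65 ≈ -10384.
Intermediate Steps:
o = 4 (o = -2 + 6 = 4)
A(n, h) = √(h² + n²)
(-28*46)*A(o, 7) = (-28*46)*√(7² + 4²) = -1288*√(49 + 16) = -1288*√65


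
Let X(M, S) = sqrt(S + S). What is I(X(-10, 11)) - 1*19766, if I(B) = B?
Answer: -19766 + sqrt(22) ≈ -19761.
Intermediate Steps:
X(M, S) = sqrt(2)*sqrt(S) (X(M, S) = sqrt(2*S) = sqrt(2)*sqrt(S))
I(X(-10, 11)) - 1*19766 = sqrt(2)*sqrt(11) - 1*19766 = sqrt(22) - 19766 = -19766 + sqrt(22)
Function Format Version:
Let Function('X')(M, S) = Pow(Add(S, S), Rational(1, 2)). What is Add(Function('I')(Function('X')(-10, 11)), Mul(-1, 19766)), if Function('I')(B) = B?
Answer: Add(-19766, Pow(22, Rational(1, 2))) ≈ -19761.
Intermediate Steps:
Function('X')(M, S) = Mul(Pow(2, Rational(1, 2)), Pow(S, Rational(1, 2))) (Function('X')(M, S) = Pow(Mul(2, S), Rational(1, 2)) = Mul(Pow(2, Rational(1, 2)), Pow(S, Rational(1, 2))))
Add(Function('I')(Function('X')(-10, 11)), Mul(-1, 19766)) = Add(Mul(Pow(2, Rational(1, 2)), Pow(11, Rational(1, 2))), Mul(-1, 19766)) = Add(Pow(22, Rational(1, 2)), -19766) = Add(-19766, Pow(22, Rational(1, 2)))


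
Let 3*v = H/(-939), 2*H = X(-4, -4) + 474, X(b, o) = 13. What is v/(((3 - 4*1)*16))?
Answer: 487/90144 ≈ 0.0054025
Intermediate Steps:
H = 487/2 (H = (13 + 474)/2 = (1/2)*487 = 487/2 ≈ 243.50)
v = -487/5634 (v = ((487/2)/(-939))/3 = ((487/2)*(-1/939))/3 = (1/3)*(-487/1878) = -487/5634 ≈ -0.086439)
v/(((3 - 4*1)*16)) = -487*1/(16*(3 - 4*1))/5634 = -487*1/(16*(3 - 4))/5634 = -487/(5634*((-1*16))) = -487/5634/(-16) = -487/5634*(-1/16) = 487/90144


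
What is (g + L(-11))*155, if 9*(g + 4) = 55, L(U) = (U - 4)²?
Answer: 316820/9 ≈ 35202.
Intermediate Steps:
L(U) = (-4 + U)²
g = 19/9 (g = -4 + (⅑)*55 = -4 + 55/9 = 19/9 ≈ 2.1111)
(g + L(-11))*155 = (19/9 + (-4 - 11)²)*155 = (19/9 + (-15)²)*155 = (19/9 + 225)*155 = (2044/9)*155 = 316820/9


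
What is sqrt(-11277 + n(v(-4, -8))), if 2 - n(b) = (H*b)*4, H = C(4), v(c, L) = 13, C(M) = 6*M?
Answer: I*sqrt(12523) ≈ 111.91*I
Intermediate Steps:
H = 24 (H = 6*4 = 24)
n(b) = 2 - 96*b (n(b) = 2 - 24*b*4 = 2 - 96*b)
sqrt(-11277 + n(v(-4, -8))) = sqrt(-11277 + (2 - 96*13)) = sqrt(-11277 + (2 - 1248)) = sqrt(-11277 - 1246) = sqrt(-12523) = I*sqrt(12523)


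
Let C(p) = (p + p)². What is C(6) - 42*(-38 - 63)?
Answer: 4386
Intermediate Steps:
C(p) = 4*p² (C(p) = (2*p)² = 4*p²)
C(6) - 42*(-38 - 63) = 4*6² - 42*(-38 - 63) = 4*36 - 42*(-101) = 144 + 4242 = 4386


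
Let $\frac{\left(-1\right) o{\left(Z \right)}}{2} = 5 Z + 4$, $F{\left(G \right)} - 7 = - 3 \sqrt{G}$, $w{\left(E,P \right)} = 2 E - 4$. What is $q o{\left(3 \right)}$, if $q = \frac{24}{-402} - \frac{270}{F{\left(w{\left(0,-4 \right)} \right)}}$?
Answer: $\frac{964972}{1139} + \frac{12312 i}{17} \approx 847.21 + 724.24 i$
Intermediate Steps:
$w{\left(E,P \right)} = -4 + 2 E$
$F{\left(G \right)} = 7 - 3 \sqrt{G}$
$o{\left(Z \right)} = -8 - 10 Z$ ($o{\left(Z \right)} = - 2 \left(5 Z + 4\right) = - 2 \left(4 + 5 Z\right) = -8 - 10 Z$)
$q = - \frac{4}{67} - \frac{54 \left(7 + 6 i\right)}{17}$ ($q = \frac{24}{-402} - \frac{270}{7 - 3 \sqrt{-4 + 2 \cdot 0}} = 24 \left(- \frac{1}{402}\right) - \frac{270}{7 - 3 \sqrt{-4 + 0}} = - \frac{4}{67} - \frac{270}{7 - 3 \sqrt{-4}} = - \frac{4}{67} - \frac{270}{7 - 3 \cdot 2 i} = - \frac{4}{67} - \frac{270}{7 - 6 i} = - \frac{4}{67} - 270 \frac{7 + 6 i}{85} = - \frac{4}{67} - \frac{54 \left(7 + 6 i\right)}{17} \approx -22.295 - 19.059 i$)
$q o{\left(3 \right)} = \left(- \frac{25394}{1139} - \frac{324 i}{17}\right) \left(-8 - 30\right) = \left(- \frac{25394}{1139} - \frac{324 i}{17}\right) \left(-38\right) = \frac{964972}{1139} + \frac{12312 i}{17}$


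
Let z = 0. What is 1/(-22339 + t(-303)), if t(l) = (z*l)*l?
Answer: -1/22339 ≈ -4.4765e-5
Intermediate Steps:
t(l) = 0 (t(l) = (0*l)*l = 0*l = 0)
1/(-22339 + t(-303)) = 1/(-22339 + 0) = 1/(-22339) = -1/22339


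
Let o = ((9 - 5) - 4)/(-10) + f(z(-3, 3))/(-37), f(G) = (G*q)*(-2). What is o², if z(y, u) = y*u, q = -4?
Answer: 5184/1369 ≈ 3.7867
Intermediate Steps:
z(y, u) = u*y
f(G) = 8*G (f(G) = (G*(-4))*(-2) = -4*G*(-2) = 8*G)
o = 72/37 (o = ((9 - 5) - 4)/(-10) + (8*(3*(-3)))/(-37) = (4 - 4)*(-⅒) + (8*(-9))*(-1/37) = 0*(-⅒) - 72*(-1/37) = 0 + 72/37 = 72/37 ≈ 1.9459)
o² = (72/37)² = 5184/1369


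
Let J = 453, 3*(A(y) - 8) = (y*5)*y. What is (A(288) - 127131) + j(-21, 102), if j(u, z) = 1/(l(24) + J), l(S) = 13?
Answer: 5180523/466 ≈ 11117.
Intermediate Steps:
A(y) = 8 + 5*y²/3 (A(y) = 8 + ((y*5)*y)/3 = 8 + ((5*y)*y)/3 = 8 + (5*y²)/3 = 8 + 5*y²/3)
j(u, z) = 1/466 (j(u, z) = 1/(13 + 453) = 1/466)
(A(288) - 127131) + j(-21, 102) = ((8 + (5/3)*288²) - 127131) + 1/466 = ((8 + (5/3)*82944) - 127131) + 1/466 = ((8 + 138240) - 127131) + 1/466 = (138248 - 127131) + 1/466 = 11117 + 1/466 = 5180523/466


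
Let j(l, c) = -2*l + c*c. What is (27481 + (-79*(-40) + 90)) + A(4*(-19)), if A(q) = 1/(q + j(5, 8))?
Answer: 676081/22 ≈ 30731.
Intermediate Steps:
j(l, c) = c² - 2*l (j(l, c) = -2*l + c² = c² - 2*l)
A(q) = 1/(54 + q) (A(q) = 1/(q + (8² - 2*5)) = 1/(q + (64 - 10)) = 1/(q + 54) = 1/(54 + q))
(27481 + (-79*(-40) + 90)) + A(4*(-19)) = (27481 + (-79*(-40) + 90)) + 1/(54 + 4*(-19)) = (27481 + (3160 + 90)) + 1/(54 - 76) = (27481 + 3250) + 1/(-22) = 30731 - 1/22 = 676081/22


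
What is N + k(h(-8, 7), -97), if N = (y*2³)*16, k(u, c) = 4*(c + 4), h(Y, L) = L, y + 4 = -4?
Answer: -1396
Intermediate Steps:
y = -8 (y = -4 - 4 = -8)
k(u, c) = 16 + 4*c (k(u, c) = 4*(4 + c) = 16 + 4*c)
N = -1024 (N = -8*2³*16 = -8*8*16 = -64*16 = -1024)
N + k(h(-8, 7), -97) = -1024 + (16 + 4*(-97)) = -1024 + (16 - 388) = -1024 - 372 = -1396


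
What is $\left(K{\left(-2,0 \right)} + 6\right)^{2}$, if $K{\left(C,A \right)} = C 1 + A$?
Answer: $16$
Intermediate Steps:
$K{\left(C,A \right)} = A + C$ ($K{\left(C,A \right)} = C + A = A + C$)
$\left(K{\left(-2,0 \right)} + 6\right)^{2} = \left(\left(0 - 2\right) + 6\right)^{2} = \left(-2 + 6\right)^{2} = 4^{2} = 16$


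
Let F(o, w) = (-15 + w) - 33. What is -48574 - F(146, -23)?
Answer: -48503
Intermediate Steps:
F(o, w) = -48 + w
-48574 - F(146, -23) = -48574 - (-48 - 23) = -48574 - 1*(-71) = -48574 + 71 = -48503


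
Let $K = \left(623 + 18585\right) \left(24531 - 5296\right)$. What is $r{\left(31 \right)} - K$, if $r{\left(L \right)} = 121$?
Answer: $-369465759$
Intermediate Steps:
$K = 369465880$ ($K = 19208 \cdot 19235 = 369465880$)
$r{\left(31 \right)} - K = 121 - 369465880 = -369465759$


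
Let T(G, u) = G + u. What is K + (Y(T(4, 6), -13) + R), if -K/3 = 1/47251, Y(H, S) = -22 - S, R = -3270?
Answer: -154936032/47251 ≈ -3279.0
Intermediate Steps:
K = -3/47251 ≈ -6.3491e-5
K + (Y(T(4, 6), -13) + R) = -3/47251 + ((-22 - 1*(-13)) - 3270) = -3/47251 + ((-22 + 13) - 3270) = -3/47251 + (-9 - 3270) = -3/47251 - 3279 = -154936032/47251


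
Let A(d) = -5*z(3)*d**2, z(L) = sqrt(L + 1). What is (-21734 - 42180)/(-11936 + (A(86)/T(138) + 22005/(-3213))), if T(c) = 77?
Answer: 83663426/16890509 ≈ 4.9533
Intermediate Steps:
z(L) = sqrt(1 + L)
A(d) = -10*d**2 (A(d) = -5*sqrt(1 + 3)*d**2 = -5*sqrt(4)*d**2 = -10*d**2)
(-21734 - 42180)/(-11936 + (A(86)/T(138) + 22005/(-3213))) = (-21734 - 42180)/(-11936 + (-10*86**2/77 + 22005/(-3213))) = -63914/(-11936 + (-10*7396*(1/77) + 22005*(-1/3213))) = -63914/(-11936 + (-73960*1/77 - 815/119)) = -63914/(-11936 + (-73960/77 - 815/119)) = -63914/(-11936 - 1266285/1309) = -63914/(-16890509/1309) = -63914*(-1309/16890509) = 83663426/16890509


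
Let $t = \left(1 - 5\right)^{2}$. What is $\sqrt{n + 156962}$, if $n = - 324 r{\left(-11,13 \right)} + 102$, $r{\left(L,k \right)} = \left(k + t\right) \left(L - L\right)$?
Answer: $2 \sqrt{39266} \approx 396.31$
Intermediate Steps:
$t = 16$ ($t = \left(-4\right)^{2} = 16$)
$r{\left(L,k \right)} = 0$ ($r{\left(L,k \right)} = \left(k + 16\right) \left(L - L\right) = \left(16 + k\right) 0 = 0$)
$n = 102$ ($n = \left(-324\right) 0 + 102 = 0 + 102 = 102$)
$\sqrt{n + 156962} = \sqrt{102 + 156962} = \sqrt{157064} = 2 \sqrt{39266}$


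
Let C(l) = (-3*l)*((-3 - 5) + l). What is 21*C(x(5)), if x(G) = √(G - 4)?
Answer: 441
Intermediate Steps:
x(G) = √(-4 + G)
C(l) = -3*l*(-8 + l) (C(l) = (-3*l)*(-8 + l) = -3*l*(-8 + l))
21*C(x(5)) = 21*(3*√(-4 + 5)*(8 - √(-4 + 5))) = 21*(3*√1*(8 - √1)) = 21*(3*1*(8 - 1*1)) = 21*(3*1*(8 - 1)) = 21*(3*1*7) = 21*21 = 441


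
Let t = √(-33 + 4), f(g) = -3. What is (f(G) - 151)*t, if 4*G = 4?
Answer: -154*I*√29 ≈ -829.32*I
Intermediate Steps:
G = 1 (G = (¼)*4 = 1)
t = I*√29 (t = √(-29) = I*√29 ≈ 5.3852*I)
(f(G) - 151)*t = (-3 - 151)*(I*√29) = -154*I*√29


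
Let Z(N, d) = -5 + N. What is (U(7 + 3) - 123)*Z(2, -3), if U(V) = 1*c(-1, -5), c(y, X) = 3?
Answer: 360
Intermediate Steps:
U(V) = 3 (U(V) = 1*3 = 3)
(U(7 + 3) - 123)*Z(2, -3) = (3 - 123)*(-5 + 2) = -120*(-3) = 360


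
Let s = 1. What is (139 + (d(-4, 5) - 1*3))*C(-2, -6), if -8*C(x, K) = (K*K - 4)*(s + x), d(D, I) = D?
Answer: 528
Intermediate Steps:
C(x, K) = -(1 + x)*(-4 + K**2)/8 (C(x, K) = -(K*K - 4)*(1 + x)/8 = -(K**2 - 4)*(1 + x)/8 = -(-4 + K**2)*(1 + x)/8 = -(1 + x)*(-4 + K**2)/8)
(139 + (d(-4, 5) - 1*3))*C(-2, -6) = (139 + (-4 - 1*3))*(1/2 + (1/2)*(-2) - 1/8*(-6)**2 - 1/8*(-2)*(-6)**2) = (139 + (-4 - 3))*(1/2 - 1 - 1/8*36 - 1/8*(-2)*36) = (139 - 7)*(1/2 - 1 - 9/2 + 9) = 132*4 = 528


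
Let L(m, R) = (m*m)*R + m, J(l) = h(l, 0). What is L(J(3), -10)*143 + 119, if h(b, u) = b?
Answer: -12322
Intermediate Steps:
J(l) = l
L(m, R) = m + R*m² (L(m, R) = m²*R + m = R*m² + m = m + R*m²)
L(J(3), -10)*143 + 119 = (3*(1 - 10*3))*143 + 119 = (3*(1 - 30))*143 + 119 = (3*(-29))*143 + 119 = -87*143 + 119 = -12441 + 119 = -12322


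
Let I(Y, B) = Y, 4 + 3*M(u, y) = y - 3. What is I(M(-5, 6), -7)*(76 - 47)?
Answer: -29/3 ≈ -9.6667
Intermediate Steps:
M(u, y) = -7/3 + y/3 (M(u, y) = -4/3 + (y - 3)/3 = -4/3 + (-3 + y)/3 = -4/3 + (-1 + y/3) = -7/3 + y/3)
I(M(-5, 6), -7)*(76 - 47) = (-7/3 + (⅓)*6)*(76 - 47) = (-7/3 + 2)*29 = -⅓*29 = -29/3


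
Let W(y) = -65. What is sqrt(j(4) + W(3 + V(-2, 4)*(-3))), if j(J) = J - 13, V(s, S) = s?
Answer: I*sqrt(74) ≈ 8.6023*I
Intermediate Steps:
j(J) = -13 + J
sqrt(j(4) + W(3 + V(-2, 4)*(-3))) = sqrt((-13 + 4) - 65) = sqrt(-9 - 65) = sqrt(-74) = I*sqrt(74)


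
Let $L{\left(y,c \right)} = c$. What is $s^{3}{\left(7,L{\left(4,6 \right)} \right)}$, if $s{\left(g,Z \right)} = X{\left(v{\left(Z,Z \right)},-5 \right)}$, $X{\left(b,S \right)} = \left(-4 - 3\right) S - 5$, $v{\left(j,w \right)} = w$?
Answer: $27000$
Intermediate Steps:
$X{\left(b,S \right)} = -5 - 7 S$ ($X{\left(b,S \right)} = \left(-4 - 3\right) S - 5 = - 7 S - 5 = -5 - 7 S$)
$s{\left(g,Z \right)} = 30$ ($s{\left(g,Z \right)} = -5 - -35 = -5 + 35 = 30$)
$s^{3}{\left(7,L{\left(4,6 \right)} \right)} = 30^{3} = 27000$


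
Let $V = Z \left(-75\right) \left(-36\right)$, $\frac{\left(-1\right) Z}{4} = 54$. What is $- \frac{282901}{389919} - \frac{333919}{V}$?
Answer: $- \frac{11595500213}{75800253600} \approx -0.15297$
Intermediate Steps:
$Z = -216$ ($Z = \left(-4\right) 54 = -216$)
$V = -583200$ ($V = \left(-216\right) \left(-75\right) \left(-36\right) = 16200 \left(-36\right) = -583200$)
$- \frac{282901}{389919} - \frac{333919}{V} = - \frac{282901}{389919} - \frac{333919}{-583200} = \left(-282901\right) \frac{1}{389919} - - \frac{333919}{583200} = - \frac{282901}{389919} + \frac{333919}{583200} = - \frac{11595500213}{75800253600}$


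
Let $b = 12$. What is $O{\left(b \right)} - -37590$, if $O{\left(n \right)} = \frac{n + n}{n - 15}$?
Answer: $37582$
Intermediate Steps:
$O{\left(n \right)} = \frac{2 n}{-15 + n}$
$O{\left(b \right)} - -37590 = 2 \cdot 12 \frac{1}{-15 + 12} - -37590 = 2 \cdot 12 \frac{1}{-3} + 37590 = 2 \cdot 12 \left(- \frac{1}{3}\right) + 37590 = -8 + 37590 = 37582$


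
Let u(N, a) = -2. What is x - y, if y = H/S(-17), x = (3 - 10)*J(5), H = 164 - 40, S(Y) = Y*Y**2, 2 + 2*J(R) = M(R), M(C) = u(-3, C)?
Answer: 68906/4913 ≈ 14.025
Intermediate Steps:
M(C) = -2
J(R) = -2 (J(R) = -1 + (1/2)*(-2) = -1 - 1 = -2)
S(Y) = Y**3
H = 124
x = 14 (x = (3 - 10)*(-2) = -7*(-2) = 14)
y = -124/4913 (y = 124/((-17)**3) = 124/(-4913) = 124*(-1/4913) = -124/4913 ≈ -0.025239)
x - y = 14 - 1*(-124/4913) = 14 + 124/4913 = 68906/4913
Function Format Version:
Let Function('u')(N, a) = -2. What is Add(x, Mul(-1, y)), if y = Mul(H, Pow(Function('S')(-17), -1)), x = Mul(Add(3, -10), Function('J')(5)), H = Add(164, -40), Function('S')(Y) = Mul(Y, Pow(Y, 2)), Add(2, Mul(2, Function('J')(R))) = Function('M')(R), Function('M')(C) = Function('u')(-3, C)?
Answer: Rational(68906, 4913) ≈ 14.025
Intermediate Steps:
Function('M')(C) = -2
Function('J')(R) = -2 (Function('J')(R) = Add(-1, Mul(Rational(1, 2), -2)) = Add(-1, -1) = -2)
Function('S')(Y) = Pow(Y, 3)
H = 124
x = 14 (x = Mul(Add(3, -10), -2) = Mul(-7, -2) = 14)
y = Rational(-124, 4913) (y = Mul(124, Pow(Pow(-17, 3), -1)) = Mul(124, Pow(-4913, -1)) = Mul(124, Rational(-1, 4913)) = Rational(-124, 4913) ≈ -0.025239)
Add(x, Mul(-1, y)) = Add(14, Mul(-1, Rational(-124, 4913))) = Add(14, Rational(124, 4913)) = Rational(68906, 4913)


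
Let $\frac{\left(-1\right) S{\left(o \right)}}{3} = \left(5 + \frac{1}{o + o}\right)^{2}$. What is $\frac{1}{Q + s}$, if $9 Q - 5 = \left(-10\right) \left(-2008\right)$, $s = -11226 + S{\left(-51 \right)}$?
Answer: $- \frac{3468}{31451429} \approx -0.00011027$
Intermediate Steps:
$S{\left(o \right)} = - 3 \left(5 + \frac{1}{2 o}\right)^{2}$ ($S{\left(o \right)} = - 3 \left(5 + \frac{1}{o + o}\right)^{2} = - 3 \left(5 + \frac{1}{2 o}\right)^{2}$)
$s = - \frac{39190849}{3468}$ ($s = -11226 - \frac{3 \left(1 + 10 \left(-51\right)\right)^{2}}{4 \cdot 2601} = -11226 - \frac{\left(1 - 510\right)^{2}}{3468} = -11226 - \frac{\left(-509\right)^{2}}{3468} = -11226 - \frac{1}{3468} \cdot 259081 = -11226 - \frac{259081}{3468} = - \frac{39190849}{3468} \approx -11301.0$)
$Q = \frac{6695}{3}$ ($Q = \frac{5}{9} + \frac{\left(-10\right) \left(-2008\right)}{9} = \frac{5}{9} + \frac{1}{9} \cdot 20080 = \frac{5}{9} + \frac{20080}{9} = \frac{6695}{3} \approx 2231.7$)
$\frac{1}{Q + s} = \frac{1}{\frac{6695}{3} - \frac{39190849}{3468}} = \frac{1}{- \frac{31451429}{3468}} = - \frac{3468}{31451429}$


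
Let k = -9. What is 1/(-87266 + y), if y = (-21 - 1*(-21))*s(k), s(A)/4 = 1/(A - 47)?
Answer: -1/87266 ≈ -1.1459e-5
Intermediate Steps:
s(A) = 4/(-47 + A) (s(A) = 4/(A - 47) = 4/(-47 + A))
y = 0 (y = (-21 - 1*(-21))*(4/(-47 - 9)) = (-21 + 21)*(4/(-56)) = 0*(4*(-1/56)) = 0*(-1/14) = 0)
1/(-87266 + y) = 1/(-87266 + 0) = 1/(-87266) = -1/87266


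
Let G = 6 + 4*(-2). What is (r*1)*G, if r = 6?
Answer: -12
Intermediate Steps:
G = -2 (G = 6 - 8 = -2)
(r*1)*G = (6*1)*(-2) = 6*(-2) = -12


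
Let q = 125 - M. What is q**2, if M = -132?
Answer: 66049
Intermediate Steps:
q = 257 (q = 125 - 1*(-132) = 125 + 132 = 257)
q**2 = 257**2 = 66049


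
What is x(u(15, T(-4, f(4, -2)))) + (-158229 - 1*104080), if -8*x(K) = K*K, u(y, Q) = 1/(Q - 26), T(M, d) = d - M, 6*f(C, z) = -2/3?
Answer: -83101589753/316808 ≈ -2.6231e+5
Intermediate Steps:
f(C, z) = -⅑ (f(C, z) = (-2/3)/6 = (-2*⅓)/6 = (⅙)*(-⅔) = -⅑)
u(y, Q) = 1/(-26 + Q)
x(K) = -K²/8 (x(K) = -K*K/8 = -K²/8)
x(u(15, T(-4, f(4, -2)))) + (-158229 - 1*104080) = -1/(8*(-26 + (-⅑ - 1*(-4)))²) + (-158229 - 1*104080) = -1/(8*(-26 + (-⅑ + 4))²) + (-158229 - 104080) = -1/(8*(-26 + 35/9)²) - 262309 = -(1/(-199/9))²/8 - 262309 = -(-9/199)²/8 - 262309 = -⅛*81/39601 - 262309 = -81/316808 - 262309 = -83101589753/316808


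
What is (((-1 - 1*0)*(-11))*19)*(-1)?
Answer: -209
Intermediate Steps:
(((-1 - 1*0)*(-11))*19)*(-1) = (((-1 + 0)*(-11))*19)*(-1) = (-1*(-11)*19)*(-1) = (11*19)*(-1) = 209*(-1) = -209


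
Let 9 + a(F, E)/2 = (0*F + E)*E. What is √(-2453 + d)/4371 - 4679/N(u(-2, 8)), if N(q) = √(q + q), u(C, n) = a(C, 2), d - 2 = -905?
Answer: I*(20*√839 + 20451909*√5)/43710 ≈ 1046.3*I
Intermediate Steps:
d = -903 (d = 2 - 905 = -903)
a(F, E) = -18 + 2*E² (a(F, E) = -18 + 2*((0*F + E)*E) = -18 + 2*((0 + E)*E) = -18 + 2*(E*E) = -18 + 2*E²)
u(C, n) = -10 (u(C, n) = -18 + 2*2² = -18 + 2*4 = -18 + 8 = -10)
N(q) = √2*√q (N(q) = √(2*q) = √2*√q)
√(-2453 + d)/4371 - 4679/N(u(-2, 8)) = √(-2453 - 903)/4371 - 4679*(-I*√5/10) = √(-3356)*(1/4371) - 4679*(-I*√5/10) = (2*I*√839)*(1/4371) - 4679*(-I*√5/10) = 2*I*√839/4371 - (-4679)*I*√5/10 = 2*I*√839/4371 + 4679*I*√5/10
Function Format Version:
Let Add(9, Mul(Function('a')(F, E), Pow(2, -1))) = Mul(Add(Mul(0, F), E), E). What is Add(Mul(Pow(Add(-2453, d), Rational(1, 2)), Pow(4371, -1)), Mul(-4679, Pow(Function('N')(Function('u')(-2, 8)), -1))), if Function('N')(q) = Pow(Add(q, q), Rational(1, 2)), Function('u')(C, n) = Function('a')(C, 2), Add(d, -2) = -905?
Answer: Mul(Rational(1, 43710), I, Add(Mul(20, Pow(839, Rational(1, 2))), Mul(20451909, Pow(5, Rational(1, 2))))) ≈ Mul(1046.3, I)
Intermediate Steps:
d = -903 (d = Add(2, -905) = -903)
Function('a')(F, E) = Add(-18, Mul(2, Pow(E, 2))) (Function('a')(F, E) = Add(-18, Mul(2, Mul(Add(Mul(0, F), E), E))) = Add(-18, Mul(2, Mul(Add(0, E), E))) = Add(-18, Mul(2, Mul(E, E))) = Add(-18, Mul(2, Pow(E, 2))))
Function('u')(C, n) = -10 (Function('u')(C, n) = Add(-18, Mul(2, Pow(2, 2))) = Add(-18, Mul(2, 4)) = Add(-18, 8) = -10)
Function('N')(q) = Mul(Pow(2, Rational(1, 2)), Pow(q, Rational(1, 2))) (Function('N')(q) = Pow(Mul(2, q), Rational(1, 2)) = Mul(Pow(2, Rational(1, 2)), Pow(q, Rational(1, 2))))
Add(Mul(Pow(Add(-2453, d), Rational(1, 2)), Pow(4371, -1)), Mul(-4679, Pow(Function('N')(Function('u')(-2, 8)), -1))) = Add(Mul(Pow(Add(-2453, -903), Rational(1, 2)), Pow(4371, -1)), Mul(-4679, Pow(Mul(Pow(2, Rational(1, 2)), Pow(-10, Rational(1, 2))), -1))) = Add(Mul(Pow(-3356, Rational(1, 2)), Rational(1, 4371)), Mul(-4679, Pow(Mul(Pow(2, Rational(1, 2)), Mul(I, Pow(10, Rational(1, 2)))), -1))) = Add(Mul(Mul(2, I, Pow(839, Rational(1, 2))), Rational(1, 4371)), Mul(-4679, Pow(Mul(2, I, Pow(5, Rational(1, 2))), -1))) = Add(Mul(Rational(2, 4371), I, Pow(839, Rational(1, 2))), Mul(-4679, Mul(Rational(-1, 10), I, Pow(5, Rational(1, 2))))) = Add(Mul(Rational(2, 4371), I, Pow(839, Rational(1, 2))), Mul(Rational(4679, 10), I, Pow(5, Rational(1, 2))))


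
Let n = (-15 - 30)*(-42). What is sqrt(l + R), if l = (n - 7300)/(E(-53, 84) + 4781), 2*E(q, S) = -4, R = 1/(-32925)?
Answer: I*sqrt(1537906660043)/1165545 ≈ 1.064*I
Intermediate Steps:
R = -1/32925 ≈ -3.0372e-5
n = 1890 (n = -45*(-42) = 1890)
E(q, S) = -2 (E(q, S) = (1/2)*(-4) = -2)
l = -5410/4779 (l = (1890 - 7300)/(-2 + 4781) = -5410/4779 ≈ -1.1320)
sqrt(l + R) = sqrt(-5410/4779 - 1/32925) = sqrt(-59376343/52449525) = I*sqrt(1537906660043)/1165545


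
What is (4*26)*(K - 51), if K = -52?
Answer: -10712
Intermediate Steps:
(4*26)*(K - 51) = (4*26)*(-52 - 51) = 104*(-103) = -10712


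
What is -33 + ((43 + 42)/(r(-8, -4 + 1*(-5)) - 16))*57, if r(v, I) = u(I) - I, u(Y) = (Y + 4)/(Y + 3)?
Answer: -30291/37 ≈ -818.68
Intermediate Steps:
u(Y) = (4 + Y)/(3 + Y)
r(v, I) = -I + (4 + I)/(3 + I) (r(v, I) = (4 + I)/(3 + I) - I = -I + (4 + I)/(3 + I))
-33 + ((43 + 42)/(r(-8, -4 + 1*(-5)) - 16))*57 = -33 + ((43 + 42)/((4 + (-4 + 1*(-5)) - (-4 + 1*(-5))*(3 + (-4 + 1*(-5))))/(3 + (-4 + 1*(-5))) - 16))*57 = -33 + (85/((4 + (-4 - 5) - (-4 - 5)*(3 + (-4 - 5)))/(3 + (-4 - 5)) - 16))*57 = -33 + (85/((4 - 9 - 1*(-9)*(3 - 9))/(3 - 9) - 16))*57 = -33 + (85/((4 - 9 - 1*(-9)*(-6))/(-6) - 16))*57 = -33 + (85/(-(4 - 9 - 54)/6 - 16))*57 = -33 + (85/(-1/6*(-59) - 16))*57 = -33 + (85/(59/6 - 16))*57 = -33 + (85/(-37/6))*57 = -33 + (85*(-6/37))*57 = -33 - 510/37*57 = -33 - 29070/37 = -30291/37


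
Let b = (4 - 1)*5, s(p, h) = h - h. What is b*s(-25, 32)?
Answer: 0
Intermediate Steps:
s(p, h) = 0
b = 15 (b = 3*5 = 15)
b*s(-25, 32) = 15*0 = 0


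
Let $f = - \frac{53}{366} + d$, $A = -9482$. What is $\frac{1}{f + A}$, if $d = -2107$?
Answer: $- \frac{366}{4241627} \approx -8.6288 \cdot 10^{-5}$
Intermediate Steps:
$f = - \frac{771215}{366}$ ($f = - \frac{53}{366} - 2107 = - \frac{771215}{366} \approx -2107.1$)
$\frac{1}{f + A} = \frac{1}{- \frac{771215}{366} - 9482} = \frac{1}{- \frac{4241627}{366}} = - \frac{366}{4241627}$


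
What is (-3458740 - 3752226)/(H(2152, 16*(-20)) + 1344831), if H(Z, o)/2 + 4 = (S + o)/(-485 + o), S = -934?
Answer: -5804827630/1082585023 ≈ -5.3620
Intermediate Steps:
H(Z, o) = -8 + 2*(-934 + o)/(-485 + o) (H(Z, o) = -8 + 2*((-934 + o)/(-485 + o)) = -8 + 2*(-934 + o)/(-485 + o))
(-3458740 - 3752226)/(H(2152, 16*(-20)) + 1344831) = (-3458740 - 3752226)/(2*(1006 - 48*(-20))/(-485 + 16*(-20)) + 1344831) = -7210966/(2*(1006 - 3*(-320))/(-485 - 320) + 1344831) = -7210966/(2*(1006 + 960)/(-805) + 1344831) = -7210966/(2*(-1/805)*1966 + 1344831) = -7210966/(-3932/805 + 1344831) = -7210966/1082585023/805 = -7210966*805/1082585023 = -5804827630/1082585023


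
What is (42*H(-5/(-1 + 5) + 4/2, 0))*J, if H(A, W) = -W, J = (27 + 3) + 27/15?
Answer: 0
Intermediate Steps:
J = 159/5 (J = 30 + 27*(1/15) = 30 + 9/5 = 159/5 ≈ 31.800)
(42*H(-5/(-1 + 5) + 4/2, 0))*J = (42*(-1*0))*(159/5) = (42*0)*(159/5) = 0*(159/5) = 0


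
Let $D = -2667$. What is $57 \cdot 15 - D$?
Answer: $3522$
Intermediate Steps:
$57 \cdot 15 - D = 57 \cdot 15 - -2667 = 855 + 2667 = 3522$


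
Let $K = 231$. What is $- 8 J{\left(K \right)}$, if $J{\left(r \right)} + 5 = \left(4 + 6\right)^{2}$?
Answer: $-760$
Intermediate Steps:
$J{\left(r \right)} = 95$ ($J{\left(r \right)} = -5 + \left(4 + 6\right)^{2} = -5 + 10^{2} = -5 + 100 = 95$)
$- 8 J{\left(K \right)} = \left(-8\right) 95 = -760$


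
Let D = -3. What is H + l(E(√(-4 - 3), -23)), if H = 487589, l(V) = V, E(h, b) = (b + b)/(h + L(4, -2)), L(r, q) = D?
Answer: 3900781/8 + 23*I*√7/8 ≈ 4.876e+5 + 7.6065*I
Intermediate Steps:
L(r, q) = -3
E(h, b) = 2*b/(-3 + h) (E(h, b) = (b + b)/(h - 3) = (2*b)/(-3 + h) = 2*b/(-3 + h))
H + l(E(√(-4 - 3), -23)) = 487589 + 2*(-23)/(-3 + √(-4 - 3)) = 487589 + 2*(-23)/(-3 + √(-7)) = 487589 + 2*(-23)/(-3 + I*√7) = 487589 - 46/(-3 + I*√7)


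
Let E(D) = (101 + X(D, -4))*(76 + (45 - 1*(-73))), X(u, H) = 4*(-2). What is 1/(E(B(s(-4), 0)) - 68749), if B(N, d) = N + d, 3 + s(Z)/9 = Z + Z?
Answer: -1/50707 ≈ -1.9721e-5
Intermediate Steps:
s(Z) = -27 + 18*Z (s(Z) = -27 + 9*(Z + Z) = -27 + 9*(2*Z) = -27 + 18*Z)
X(u, H) = -8
E(D) = 18042 (E(D) = (101 - 8)*(76 + (45 - 1*(-73))) = 93*(76 + (45 + 73)) = 93*(76 + 118) = 93*194 = 18042)
1/(E(B(s(-4), 0)) - 68749) = 1/(18042 - 68749) = 1/(-50707) = -1/50707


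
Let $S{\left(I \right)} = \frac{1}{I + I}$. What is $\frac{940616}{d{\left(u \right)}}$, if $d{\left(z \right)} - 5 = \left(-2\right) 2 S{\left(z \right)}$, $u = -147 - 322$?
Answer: $\frac{441148904}{2347} \approx 1.8796 \cdot 10^{5}$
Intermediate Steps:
$S{\left(I \right)} = \frac{1}{2 I}$
$u = -469$ ($u = -147 - 322 = -469$)
$d{\left(z \right)} = 5 - \frac{2}{z}$ ($d{\left(z \right)} = 5 + \left(-2\right) 2 \frac{1}{2 z} = 5 - 4 \frac{1}{2 z} = 5 - \frac{2}{z}$)
$\frac{940616}{d{\left(u \right)}} = \frac{940616}{5 - \frac{2}{-469}} = \frac{940616}{5 - - \frac{2}{469}} = \frac{940616}{5 + \frac{2}{469}} = \frac{940616}{\frac{2347}{469}} = 940616 \cdot \frac{469}{2347} = \frac{441148904}{2347}$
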